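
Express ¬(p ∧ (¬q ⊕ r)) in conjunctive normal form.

(¬p ∨ q ∨ r) ∧ (¬p ∨ ¬r ∨ ¬q)

¬(p ∧ (¬q ⊕ r))
≡ ¬(p ∧ (¬q ∨ r) ∧ ¬(¬q ∧ r))   [expand ⊕]
≡ ¬p ∨ ¬(¬q ∨ r) ∨ ¬¬(¬q ∧ r)   [De Morgan]
≡ ¬p ∨ (¬¬q ∧ ¬r) ∨ ¬¬(¬q ∧ r)   [De Morgan]
≡ ¬p ∨ (q ∧ ¬r) ∨ ¬¬(¬q ∧ r)   [double negation]
≡ ¬p ∨ (q ∧ ¬r) ∨ (¬q ∧ r)   [double negation]
≡ (¬p ∨ q ∨ ¬q) ∧ (¬p ∨ q ∨ r) ∧ (¬p ∨ ¬r ∨ ¬q) ∧ (¬p ∨ ¬r ∨ r)   [distribute ∨ over ∧]
≡ (¬p ∨ q ∨ r) ∧ (¬p ∨ ¬r ∨ ¬q)   [simplify]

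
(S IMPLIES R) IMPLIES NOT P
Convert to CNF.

(S OR NOT P) AND (NOT R OR NOT P)

(S IMPLIES R) IMPLIES NOT P
= NOT (S IMPLIES R) OR NOT P   — eliminate IMPLIES
= NOT (NOT S OR R) OR NOT P   — eliminate IMPLIES
= (NOT NOT S AND NOT R) OR NOT P   — De Morgan
= (S AND NOT R) OR NOT P   — double negation
= (S OR NOT P) AND (NOT R OR NOT P)   — distribute OR over AND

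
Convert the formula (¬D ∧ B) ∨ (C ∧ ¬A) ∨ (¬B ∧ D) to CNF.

(¬D ∨ C ∨ ¬B) ∧ (¬D ∨ ¬A ∨ ¬B) ∧ (B ∨ C ∨ D) ∧ (B ∨ ¬A ∨ D)

(¬D ∧ B) ∨ (C ∧ ¬A) ∨ (¬B ∧ D)
≡ (¬D ∨ C ∨ ¬B) ∧ (¬D ∨ C ∨ D) ∧ (¬D ∨ ¬A ∨ ¬B) ∧ (¬D ∨ ¬A ∨ D) ∧ (B ∨ C ∨ ¬B) ∧ (B ∨ C ∨ D) ∧ (B ∨ ¬A ∨ ¬B) ∧ (B ∨ ¬A ∨ D)   — distribute ∨ over ∧
≡ (¬D ∨ C ∨ ¬B) ∧ (¬D ∨ ¬A ∨ ¬B) ∧ (B ∨ C ∨ D) ∧ (B ∨ ¬A ∨ D)   — simplify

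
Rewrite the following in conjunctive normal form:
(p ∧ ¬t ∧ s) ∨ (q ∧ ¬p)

(p ∧ ¬t ∧ s) ∨ (q ∧ ¬p)
≡ (p ∨ q) ∧ (p ∨ ¬p) ∧ (¬t ∨ q) ∧ (¬t ∨ ¬p) ∧ (s ∨ q) ∧ (s ∨ ¬p)   (distribute ∨ over ∧)
≡ (p ∨ q) ∧ (¬t ∨ q) ∧ (¬t ∨ ¬p) ∧ (s ∨ q) ∧ (s ∨ ¬p)   (simplify)

(p ∨ q) ∧ (¬t ∨ q) ∧ (¬t ∨ ¬p) ∧ (s ∨ q) ∧ (s ∨ ¬p)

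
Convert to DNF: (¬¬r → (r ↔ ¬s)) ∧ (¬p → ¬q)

(¬¬r → (r ↔ ¬s)) ∧ (¬p → ¬q)
= (¬¬¬r ∨ (r ↔ ¬s)) ∧ (¬p → ¬q)   [eliminate →]
= (¬¬¬r ∨ ((r → ¬s) ∧ (¬s → r))) ∧ (¬p → ¬q)   [eliminate ↔]
= (¬¬¬r ∨ ((¬r ∨ ¬s) ∧ (¬s → r))) ∧ (¬p → ¬q)   [eliminate →]
= (¬¬¬r ∨ ((¬r ∨ ¬s) ∧ (¬¬s ∨ r))) ∧ (¬p → ¬q)   [eliminate →]
= (¬¬¬r ∨ ((¬r ∨ ¬s) ∧ (¬¬s ∨ r))) ∧ (¬¬p ∨ ¬q)   [eliminate →]
= (¬r ∨ ((¬r ∨ ¬s) ∧ (¬¬s ∨ r))) ∧ (¬¬p ∨ ¬q)   [double negation]
= (¬r ∨ ((¬r ∨ ¬s) ∧ (s ∨ r))) ∧ (¬¬p ∨ ¬q)   [double negation]
= (¬r ∨ ((¬r ∨ ¬s) ∧ (s ∨ r))) ∧ (p ∨ ¬q)   [double negation]
= (¬r ∧ p) ∨ (¬r ∧ ¬q) ∨ (¬r ∧ s ∧ p) ∨ (¬r ∧ s ∧ ¬q) ∨ (¬r ∧ r ∧ p) ∨ (¬r ∧ r ∧ ¬q) ∨ (¬s ∧ s ∧ p) ∨ (¬s ∧ s ∧ ¬q) ∨ (¬s ∧ r ∧ p) ∨ (¬s ∧ r ∧ ¬q)   [distribute ∧ over ∨]
= (¬r ∧ p) ∨ (¬r ∧ ¬q) ∨ (¬s ∧ r ∧ p) ∨ (¬s ∧ r ∧ ¬q)   [simplify]

(¬r ∧ p) ∨ (¬r ∧ ¬q) ∨ (¬s ∧ r ∧ p) ∨ (¬s ∧ r ∧ ¬q)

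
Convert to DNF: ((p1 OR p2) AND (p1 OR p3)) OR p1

((p1 OR p2) AND (p1 OR p3)) OR p1
= (p1 AND p1) OR (p1 AND p3) OR (p2 AND p1) OR (p2 AND p3) OR p1
= p1 OR (p2 AND p3)

p1 OR (p2 AND p3)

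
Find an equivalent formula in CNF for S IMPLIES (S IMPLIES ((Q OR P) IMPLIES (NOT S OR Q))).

S IMPLIES (S IMPLIES ((Q OR P) IMPLIES (NOT S OR Q)))
≡ NOT S OR (S IMPLIES ((Q OR P) IMPLIES (NOT S OR Q)))
≡ NOT S OR NOT S OR ((Q OR P) IMPLIES (NOT S OR Q))
≡ NOT S OR NOT S OR NOT (Q OR P) OR NOT S OR Q
≡ NOT S OR NOT S OR (NOT Q AND NOT P) OR NOT S OR Q
≡ (NOT S OR NOT S OR NOT Q OR NOT S OR Q) AND (NOT S OR NOT S OR NOT P OR NOT S OR Q)
≡ NOT S OR NOT P OR Q

NOT S OR NOT P OR Q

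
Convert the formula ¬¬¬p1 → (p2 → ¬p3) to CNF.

¬¬¬p1 → (p2 → ¬p3)
= ¬¬¬¬p1 ∨ (p2 → ¬p3)   (eliminate →)
= ¬¬¬¬p1 ∨ ¬p2 ∨ ¬p3   (eliminate →)
= ¬¬p1 ∨ ¬p2 ∨ ¬p3   (double negation)
= p1 ∨ ¬p2 ∨ ¬p3   (double negation)

p1 ∨ ¬p2 ∨ ¬p3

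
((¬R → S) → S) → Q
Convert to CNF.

(R ∨ S ∨ Q) ∧ (¬S ∨ Q)

((¬R → S) → S) → Q
⇔ ¬((¬R → S) → S) ∨ Q   [eliminate →]
⇔ ¬(¬(¬R → S) ∨ S) ∨ Q   [eliminate →]
⇔ ¬(¬(¬¬R ∨ S) ∨ S) ∨ Q   [eliminate →]
⇔ (¬¬(¬¬R ∨ S) ∧ ¬S) ∨ Q   [De Morgan]
⇔ ((¬¬R ∨ S) ∧ ¬S) ∨ Q   [double negation]
⇔ ((R ∨ S) ∧ ¬S) ∨ Q   [double negation]
⇔ (R ∨ S ∨ Q) ∧ (¬S ∨ Q)   [distribute ∨ over ∧]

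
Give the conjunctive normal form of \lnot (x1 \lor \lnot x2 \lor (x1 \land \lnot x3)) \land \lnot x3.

\lnot x1 \land x2 \land \lnot x3

\lnot (x1 \lor \lnot x2 \lor (x1 \land \lnot x3)) \land \lnot x3
≡ \lnot x1 \land \lnot \lnot x2 \land \lnot (x1 \land \lnot x3) \land \lnot x3   — De Morgan
≡ \lnot x1 \land x2 \land \lnot (x1 \land \lnot x3) \land \lnot x3   — double negation
≡ \lnot x1 \land x2 \land (\lnot x1 \lor \lnot \lnot x3) \land \lnot x3   — De Morgan
≡ \lnot x1 \land x2 \land (\lnot x1 \lor x3) \land \lnot x3   — double negation
≡ \lnot x1 \land x2 \land \lnot x3   — simplify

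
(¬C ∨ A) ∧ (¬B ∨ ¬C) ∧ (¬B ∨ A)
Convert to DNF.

(¬C ∧ ¬B) ∨ (¬C ∧ A) ∨ (A ∧ ¬B)

(¬C ∨ A) ∧ (¬B ∨ ¬C) ∧ (¬B ∨ A)
= (¬C ∧ ¬B ∧ ¬B) ∨ (¬C ∧ ¬B ∧ A) ∨ (¬C ∧ ¬C ∧ ¬B) ∨ (¬C ∧ ¬C ∧ A) ∨ (A ∧ ¬B ∧ ¬B) ∨ (A ∧ ¬B ∧ A) ∨ (A ∧ ¬C ∧ ¬B) ∨ (A ∧ ¬C ∧ A)   (distribute ∧ over ∨)
= (¬C ∧ ¬B) ∨ (¬C ∧ A) ∨ (A ∧ ¬B)   (simplify)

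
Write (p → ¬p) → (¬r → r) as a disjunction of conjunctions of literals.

p ∨ r

(p → ¬p) → (¬r → r)
≡ ¬(p → ¬p) ∨ (¬r → r)   — eliminate →
≡ ¬(¬p ∨ ¬p) ∨ (¬r → r)   — eliminate →
≡ ¬(¬p ∨ ¬p) ∨ ¬¬r ∨ r   — eliminate →
≡ (¬¬p ∧ ¬¬p) ∨ ¬¬r ∨ r   — De Morgan
≡ (p ∧ ¬¬p) ∨ ¬¬r ∨ r   — double negation
≡ (p ∧ p) ∨ ¬¬r ∨ r   — double negation
≡ (p ∧ p) ∨ r ∨ r   — double negation
≡ p ∨ r   — simplify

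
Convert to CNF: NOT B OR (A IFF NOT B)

NOT B OR (A IFF NOT B)
= NOT B OR ((A IMPLIES NOT B) AND (NOT B IMPLIES A))   [eliminate IFF]
= NOT B OR ((NOT A OR NOT B) AND (NOT B IMPLIES A))   [eliminate IMPLIES]
= NOT B OR ((NOT A OR NOT B) AND (NOT NOT B OR A))   [eliminate IMPLIES]
= NOT B OR ((NOT A OR NOT B) AND (B OR A))   [double negation]
= (NOT B OR NOT A OR NOT B) AND (NOT B OR B OR A)   [distribute OR over AND]
= NOT B OR NOT A   [simplify]

NOT B OR NOT A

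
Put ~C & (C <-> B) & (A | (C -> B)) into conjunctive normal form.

~C & (C <-> B) & (A | (C -> B))
= ~C & (C -> B) & (B -> C) & (A | (C -> B))   [eliminate <->]
= ~C & (~C | B) & (B -> C) & (A | (C -> B))   [eliminate ->]
= ~C & (~C | B) & (~B | C) & (A | (C -> B))   [eliminate ->]
= ~C & (~C | B) & (~B | C) & (A | ~C | B)   [eliminate ->]
= ~C & (~B | C)   [simplify]

~C & (~B | C)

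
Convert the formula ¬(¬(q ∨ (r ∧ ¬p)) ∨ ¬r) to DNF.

¬(¬(q ∨ (r ∧ ¬p)) ∨ ¬r)
≡ ¬¬(q ∨ (r ∧ ¬p)) ∧ ¬¬r   [De Morgan]
≡ (q ∨ (r ∧ ¬p)) ∧ ¬¬r   [double negation]
≡ (q ∨ (r ∧ ¬p)) ∧ r   [double negation]
≡ (q ∧ r) ∨ (r ∧ ¬p ∧ r)   [distribute ∧ over ∨]
≡ (q ∧ r) ∨ (r ∧ ¬p)   [simplify]

(q ∧ r) ∨ (r ∧ ¬p)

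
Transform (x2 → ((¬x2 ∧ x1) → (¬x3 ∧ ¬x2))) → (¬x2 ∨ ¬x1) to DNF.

¬x2 ∨ ¬x1

(x2 → ((¬x2 ∧ x1) → (¬x3 ∧ ¬x2))) → (¬x2 ∨ ¬x1)
≡ ¬(x2 → ((¬x2 ∧ x1) → (¬x3 ∧ ¬x2))) ∨ ¬x2 ∨ ¬x1   (eliminate →)
≡ ¬(¬x2 ∨ ((¬x2 ∧ x1) → (¬x3 ∧ ¬x2))) ∨ ¬x2 ∨ ¬x1   (eliminate →)
≡ ¬(¬x2 ∨ ¬(¬x2 ∧ x1) ∨ (¬x3 ∧ ¬x2)) ∨ ¬x2 ∨ ¬x1   (eliminate →)
≡ (¬¬x2 ∧ ¬¬(¬x2 ∧ x1) ∧ ¬(¬x3 ∧ ¬x2)) ∨ ¬x2 ∨ ¬x1   (De Morgan)
≡ (x2 ∧ ¬¬(¬x2 ∧ x1) ∧ ¬(¬x3 ∧ ¬x2)) ∨ ¬x2 ∨ ¬x1   (double negation)
≡ (x2 ∧ ¬x2 ∧ x1 ∧ ¬(¬x3 ∧ ¬x2)) ∨ ¬x2 ∨ ¬x1   (double negation)
≡ (x2 ∧ ¬x2 ∧ x1 ∧ (¬¬x3 ∨ ¬¬x2)) ∨ ¬x2 ∨ ¬x1   (De Morgan)
≡ (x2 ∧ ¬x2 ∧ x1 ∧ (x3 ∨ ¬¬x2)) ∨ ¬x2 ∨ ¬x1   (double negation)
≡ (x2 ∧ ¬x2 ∧ x1 ∧ (x3 ∨ x2)) ∨ ¬x2 ∨ ¬x1   (double negation)
≡ (x2 ∧ ¬x2 ∧ x1 ∧ x3) ∨ (x2 ∧ ¬x2 ∧ x1 ∧ x2) ∨ ¬x2 ∨ ¬x1   (distribute ∧ over ∨)
≡ ¬x2 ∨ ¬x1   (simplify)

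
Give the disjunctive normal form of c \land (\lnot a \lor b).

c \land (\lnot a \lor b)
= (c \land \lnot a) \lor (c \land b)

(c \land \lnot a) \lor (c \land b)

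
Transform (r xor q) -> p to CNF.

(~r | q | p) & (~q | r | p)

(r xor q) -> p
≡ ~(r xor q) | p   (eliminate ->)
≡ ~((r | q) & ~(r & q)) | p   (expand xor)
≡ ~(r | q) | ~~(r & q) | p   (De Morgan)
≡ (~r & ~q) | ~~(r & q) | p   (De Morgan)
≡ (~r & ~q) | (r & q) | p   (double negation)
≡ (~r | r | p) & (~r | q | p) & (~q | r | p) & (~q | q | p)   (distribute | over &)
≡ (~r | q | p) & (~q | r | p)   (simplify)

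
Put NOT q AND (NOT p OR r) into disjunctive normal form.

(NOT q AND NOT p) OR (NOT q AND r)

NOT q AND (NOT p OR r)
≡ (NOT q AND NOT p) OR (NOT q AND r)   (distribute AND over OR)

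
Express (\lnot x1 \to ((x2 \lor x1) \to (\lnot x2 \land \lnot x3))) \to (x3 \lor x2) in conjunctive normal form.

(\lnot x1 \to ((x2 \lor x1) \to (\lnot x2 \land \lnot x3))) \to (x3 \lor x2)
⇔ \lnot (\lnot x1 \to ((x2 \lor x1) \to (\lnot x2 \land \lnot x3))) \lor x3 \lor x2   (eliminate \to)
⇔ \lnot (\lnot \lnot x1 \lor ((x2 \lor x1) \to (\lnot x2 \land \lnot x3))) \lor x3 \lor x2   (eliminate \to)
⇔ \lnot (\lnot \lnot x1 \lor \lnot (x2 \lor x1) \lor (\lnot x2 \land \lnot x3)) \lor x3 \lor x2   (eliminate \to)
⇔ (\lnot \lnot \lnot x1 \land \lnot \lnot (x2 \lor x1) \land \lnot (\lnot x2 \land \lnot x3)) \lor x3 \lor x2   (De Morgan)
⇔ (\lnot x1 \land \lnot \lnot (x2 \lor x1) \land \lnot (\lnot x2 \land \lnot x3)) \lor x3 \lor x2   (double negation)
⇔ (\lnot x1 \land (x2 \lor x1) \land \lnot (\lnot x2 \land \lnot x3)) \lor x3 \lor x2   (double negation)
⇔ (\lnot x1 \land (x2 \lor x1) \land (\lnot \lnot x2 \lor \lnot \lnot x3)) \lor x3 \lor x2   (De Morgan)
⇔ (\lnot x1 \land (x2 \lor x1) \land (x2 \lor \lnot \lnot x3)) \lor x3 \lor x2   (double negation)
⇔ (\lnot x1 \land (x2 \lor x1) \land (x2 \lor x3)) \lor x3 \lor x2   (double negation)
⇔ (\lnot x1 \lor x3 \lor x2) \land (x2 \lor x1 \lor x3 \lor x2) \land (x2 \lor x3 \lor x3 \lor x2)   (distribute \lor over \land)
⇔ x2 \lor x3   (simplify)

x2 \lor x3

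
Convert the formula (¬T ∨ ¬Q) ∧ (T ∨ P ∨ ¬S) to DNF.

(¬T ∧ P) ∨ (¬T ∧ ¬S) ∨ (¬Q ∧ T) ∨ (¬Q ∧ P) ∨ (¬Q ∧ ¬S)

(¬T ∨ ¬Q) ∧ (T ∨ P ∨ ¬S)
⇔ (¬T ∧ T) ∨ (¬T ∧ P) ∨ (¬T ∧ ¬S) ∨ (¬Q ∧ T) ∨ (¬Q ∧ P) ∨ (¬Q ∧ ¬S)   [distribute ∧ over ∨]
⇔ (¬T ∧ P) ∨ (¬T ∧ ¬S) ∨ (¬Q ∧ T) ∨ (¬Q ∧ P) ∨ (¬Q ∧ ¬S)   [simplify]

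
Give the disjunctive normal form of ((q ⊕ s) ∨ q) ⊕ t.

(¬q ∧ s ∧ ¬t) ∨ (q ∧ ¬t) ∨ (¬q ∧ ¬s ∧ t)

((q ⊕ s) ∨ q) ⊕ t
⇔ (((q ⊕ s) ∨ q) ∧ ¬t) ∨ (¬((q ⊕ s) ∨ q) ∧ t)   [expand ⊕]
⇔ (((q ∧ ¬s) ∨ (¬q ∧ s) ∨ q) ∧ ¬t) ∨ (¬((q ⊕ s) ∨ q) ∧ t)   [expand ⊕]
⇔ (((q ∧ ¬s) ∨ (¬q ∧ s) ∨ q) ∧ ¬t) ∨ (¬((q ∧ ¬s) ∨ (¬q ∧ s) ∨ q) ∧ t)   [expand ⊕]
⇔ (((q ∧ ¬s) ∨ (¬q ∧ s) ∨ q) ∧ ¬t) ∨ (¬(q ∧ ¬s) ∧ ¬(¬q ∧ s) ∧ ¬q ∧ t)   [De Morgan]
⇔ (((q ∧ ¬s) ∨ (¬q ∧ s) ∨ q) ∧ ¬t) ∨ ((¬q ∨ ¬¬s) ∧ ¬(¬q ∧ s) ∧ ¬q ∧ t)   [De Morgan]
⇔ (((q ∧ ¬s) ∨ (¬q ∧ s) ∨ q) ∧ ¬t) ∨ ((¬q ∨ s) ∧ ¬(¬q ∧ s) ∧ ¬q ∧ t)   [double negation]
⇔ (((q ∧ ¬s) ∨ (¬q ∧ s) ∨ q) ∧ ¬t) ∨ ((¬q ∨ s) ∧ (¬¬q ∨ ¬s) ∧ ¬q ∧ t)   [De Morgan]
⇔ (((q ∧ ¬s) ∨ (¬q ∧ s) ∨ q) ∧ ¬t) ∨ ((¬q ∨ s) ∧ (q ∨ ¬s) ∧ ¬q ∧ t)   [double negation]
⇔ (q ∧ ¬s ∧ ¬t) ∨ (¬q ∧ s ∧ ¬t) ∨ (q ∧ ¬t) ∨ (¬q ∧ q ∧ ¬q ∧ t) ∨ (¬q ∧ ¬s ∧ ¬q ∧ t) ∨ (s ∧ q ∧ ¬q ∧ t) ∨ (s ∧ ¬s ∧ ¬q ∧ t)   [distribute ∧ over ∨]
⇔ (¬q ∧ s ∧ ¬t) ∨ (q ∧ ¬t) ∨ (¬q ∧ ¬s ∧ t)   [simplify]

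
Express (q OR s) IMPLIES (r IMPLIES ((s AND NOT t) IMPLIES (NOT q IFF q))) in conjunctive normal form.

(NOT q OR NOT r OR NOT s OR t) AND (NOT s OR NOT r OR t OR q)

(q OR s) IMPLIES (r IMPLIES ((s AND NOT t) IMPLIES (NOT q IFF q)))
= NOT (q OR s) OR (r IMPLIES ((s AND NOT t) IMPLIES (NOT q IFF q)))   (eliminate IMPLIES)
= NOT (q OR s) OR NOT r OR ((s AND NOT t) IMPLIES (NOT q IFF q))   (eliminate IMPLIES)
= NOT (q OR s) OR NOT r OR NOT (s AND NOT t) OR (NOT q IFF q)   (eliminate IMPLIES)
= NOT (q OR s) OR NOT r OR NOT (s AND NOT t) OR ((NOT q IMPLIES q) AND (q IMPLIES NOT q))   (eliminate IFF)
= NOT (q OR s) OR NOT r OR NOT (s AND NOT t) OR ((NOT NOT q OR q) AND (q IMPLIES NOT q))   (eliminate IMPLIES)
= NOT (q OR s) OR NOT r OR NOT (s AND NOT t) OR ((NOT NOT q OR q) AND (NOT q OR NOT q))   (eliminate IMPLIES)
= (NOT q AND NOT s) OR NOT r OR NOT (s AND NOT t) OR ((NOT NOT q OR q) AND (NOT q OR NOT q))   (De Morgan)
= (NOT q AND NOT s) OR NOT r OR NOT s OR NOT NOT t OR ((NOT NOT q OR q) AND (NOT q OR NOT q))   (De Morgan)
= (NOT q AND NOT s) OR NOT r OR NOT s OR t OR ((NOT NOT q OR q) AND (NOT q OR NOT q))   (double negation)
= (NOT q AND NOT s) OR NOT r OR NOT s OR t OR ((q OR q) AND (NOT q OR NOT q))   (double negation)
= (NOT q OR NOT r OR NOT s OR t OR q OR q) AND (NOT q OR NOT r OR NOT s OR t OR NOT q OR NOT q) AND (NOT s OR NOT r OR NOT s OR t OR q OR q) AND (NOT s OR NOT r OR NOT s OR t OR NOT q OR NOT q)   (distribute OR over AND)
= (NOT q OR NOT r OR NOT s OR t) AND (NOT s OR NOT r OR t OR q)   (simplify)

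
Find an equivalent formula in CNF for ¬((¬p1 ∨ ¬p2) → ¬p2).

(¬p1 ∨ ¬p2) ∧ p2

¬((¬p1 ∨ ¬p2) → ¬p2)
≡ ¬(¬(¬p1 ∨ ¬p2) ∨ ¬p2)   — eliminate →
≡ ¬¬(¬p1 ∨ ¬p2) ∧ ¬¬p2   — De Morgan
≡ (¬p1 ∨ ¬p2) ∧ ¬¬p2   — double negation
≡ (¬p1 ∨ ¬p2) ∧ p2   — double negation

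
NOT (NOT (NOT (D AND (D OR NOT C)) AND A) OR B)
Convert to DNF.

NOT D AND A AND NOT B

NOT (NOT (NOT (D AND (D OR NOT C)) AND A) OR B)
= NOT NOT (NOT (D AND (D OR NOT C)) AND A) AND NOT B
= NOT (D AND (D OR NOT C)) AND A AND NOT B
= (NOT D OR NOT (D OR NOT C)) AND A AND NOT B
= (NOT D OR (NOT D AND NOT NOT C)) AND A AND NOT B
= (NOT D OR (NOT D AND C)) AND A AND NOT B
= (NOT D AND A AND NOT B) OR (NOT D AND C AND A AND NOT B)
= NOT D AND A AND NOT B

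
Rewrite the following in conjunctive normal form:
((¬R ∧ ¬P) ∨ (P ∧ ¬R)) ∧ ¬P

((¬R ∧ ¬P) ∨ (P ∧ ¬R)) ∧ ¬P
≡ (¬R ∨ P) ∧ (¬R ∨ ¬R) ∧ (¬P ∨ P) ∧ (¬P ∨ ¬R) ∧ ¬P   — distribute ∨ over ∧
≡ ¬R ∧ ¬P   — simplify

¬R ∧ ¬P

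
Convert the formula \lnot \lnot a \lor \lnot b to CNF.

\lnot \lnot a \lor \lnot b
= a \lor \lnot b   (double negation)

a \lor \lnot b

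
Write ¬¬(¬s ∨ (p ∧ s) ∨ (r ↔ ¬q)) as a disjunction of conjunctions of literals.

¬¬(¬s ∨ (p ∧ s) ∨ (r ↔ ¬q))
≡ ¬¬(¬s ∨ (p ∧ s) ∨ ((r → ¬q) ∧ (¬q → r)))   [eliminate ↔]
≡ ¬¬(¬s ∨ (p ∧ s) ∨ ((¬r ∨ ¬q) ∧ (¬q → r)))   [eliminate →]
≡ ¬¬(¬s ∨ (p ∧ s) ∨ ((¬r ∨ ¬q) ∧ (¬¬q ∨ r)))   [eliminate →]
≡ ¬s ∨ (p ∧ s) ∨ ((¬r ∨ ¬q) ∧ (¬¬q ∨ r))   [double negation]
≡ ¬s ∨ (p ∧ s) ∨ ((¬r ∨ ¬q) ∧ (q ∨ r))   [double negation]
≡ ¬s ∨ (p ∧ s) ∨ (¬r ∧ q) ∨ (¬r ∧ r) ∨ (¬q ∧ q) ∨ (¬q ∧ r)   [distribute ∧ over ∨]
≡ ¬s ∨ (p ∧ s) ∨ (¬r ∧ q) ∨ (¬q ∧ r)   [simplify]

¬s ∨ (p ∧ s) ∨ (¬r ∧ q) ∨ (¬q ∧ r)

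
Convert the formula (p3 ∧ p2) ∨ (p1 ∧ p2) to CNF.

(p3 ∧ p2) ∨ (p1 ∧ p2)
⇔ (p3 ∨ p1) ∧ (p3 ∨ p2) ∧ (p2 ∨ p1) ∧ (p2 ∨ p2)   [distribute ∨ over ∧]
⇔ (p3 ∨ p1) ∧ p2   [simplify]

(p3 ∨ p1) ∧ p2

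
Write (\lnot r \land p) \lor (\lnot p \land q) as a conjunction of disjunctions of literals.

(\lnot r \lor \lnot p) \land (\lnot r \lor q) \land (p \lor q)

(\lnot r \land p) \lor (\lnot p \land q)
⇔ (\lnot r \lor \lnot p) \land (\lnot r \lor q) \land (p \lor \lnot p) \land (p \lor q)   — distribute \lor over \land
⇔ (\lnot r \lor \lnot p) \land (\lnot r \lor q) \land (p \lor q)   — simplify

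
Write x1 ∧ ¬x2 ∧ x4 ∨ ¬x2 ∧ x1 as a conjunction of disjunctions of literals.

x1 ∧ ¬x2 ∧ x4 ∨ ¬x2 ∧ x1
= (x1 ∨ ¬x2) ∧ (x1 ∨ x1) ∧ (¬x2 ∨ ¬x2) ∧ (¬x2 ∨ x1) ∧ (x4 ∨ ¬x2) ∧ (x4 ∨ x1)   [distribute ∨ over ∧]
= x1 ∧ ¬x2   [simplify]

x1 ∧ ¬x2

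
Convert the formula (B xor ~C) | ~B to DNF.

(B & C) | ~B

(B xor ~C) | ~B
≡ (B & ~~C) | (~B & ~C) | ~B   [expand xor]
≡ (B & C) | (~B & ~C) | ~B   [double negation]
≡ (B & C) | ~B   [simplify]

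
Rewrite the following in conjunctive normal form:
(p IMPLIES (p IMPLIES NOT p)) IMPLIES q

p OR q

(p IMPLIES (p IMPLIES NOT p)) IMPLIES q
≡ NOT (p IMPLIES (p IMPLIES NOT p)) OR q   — eliminate IMPLIES
≡ NOT (NOT p OR (p IMPLIES NOT p)) OR q   — eliminate IMPLIES
≡ NOT (NOT p OR NOT p OR NOT p) OR q   — eliminate IMPLIES
≡ (NOT NOT p AND NOT NOT p AND NOT NOT p) OR q   — De Morgan
≡ (p AND NOT NOT p AND NOT NOT p) OR q   — double negation
≡ (p AND p AND NOT NOT p) OR q   — double negation
≡ (p AND p AND p) OR q   — double negation
≡ (p OR q) AND (p OR q) AND (p OR q)   — distribute OR over AND
≡ p OR q   — simplify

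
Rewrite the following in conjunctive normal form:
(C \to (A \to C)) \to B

(C \to (A \to C)) \to B
⇔ \lnot (C \to (A \to C)) \lor B   [eliminate \to]
⇔ \lnot (\lnot C \lor (A \to C)) \lor B   [eliminate \to]
⇔ \lnot (\lnot C \lor \lnot A \lor C) \lor B   [eliminate \to]
⇔ (\lnot \lnot C \land \lnot \lnot A \land \lnot C) \lor B   [De Morgan]
⇔ (C \land \lnot \lnot A \land \lnot C) \lor B   [double negation]
⇔ (C \land A \land \lnot C) \lor B   [double negation]
⇔ (C \lor B) \land (A \lor B) \land (\lnot C \lor B)   [distribute \lor over \land]

(C \lor B) \land (A \lor B) \land (\lnot C \lor B)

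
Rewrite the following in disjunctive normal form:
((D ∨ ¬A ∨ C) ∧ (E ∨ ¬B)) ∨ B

((D ∨ ¬A ∨ C) ∧ (E ∨ ¬B)) ∨ B
⇔ (D ∧ E) ∨ (D ∧ ¬B) ∨ (¬A ∧ E) ∨ (¬A ∧ ¬B) ∨ (C ∧ E) ∨ (C ∧ ¬B) ∨ B   [distribute ∧ over ∨]

(D ∧ E) ∨ (D ∧ ¬B) ∨ (¬A ∧ E) ∨ (¬A ∧ ¬B) ∨ (C ∧ E) ∨ (C ∧ ¬B) ∨ B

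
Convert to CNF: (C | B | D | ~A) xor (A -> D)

(C | B | D | ~A) xor (A -> D)
≡ (C | B | D | ~A | (A -> D)) & ~((C | B | D | ~A) & (A -> D))   — expand xor
≡ (C | B | D | ~A | ~A | D) & ~((C | B | D | ~A) & (A -> D))   — eliminate ->
≡ (C | B | D | ~A | ~A | D) & ~((C | B | D | ~A) & (~A | D))   — eliminate ->
≡ (C | B | D | ~A | ~A | D) & (~(C | B | D | ~A) | ~(~A | D))   — De Morgan
≡ (C | B | D | ~A | ~A | D) & ((~C & ~B & ~D & ~~A) | ~(~A | D))   — De Morgan
≡ (C | B | D | ~A | ~A | D) & ((~C & ~B & ~D & A) | ~(~A | D))   — double negation
≡ (C | B | D | ~A | ~A | D) & ((~C & ~B & ~D & A) | (~~A & ~D))   — De Morgan
≡ (C | B | D | ~A | ~A | D) & ((~C & ~B & ~D & A) | (A & ~D))   — double negation
≡ (C | B | D | ~A | ~A | D) & (~C | A) & (~C | ~D) & (~B | A) & (~B | ~D) & (~D | A) & (~D | ~D) & (A | A) & (A | ~D)   — distribute | over &
≡ (C | B | D | ~A) & ~D & A   — simplify

(C | B | D | ~A) & ~D & A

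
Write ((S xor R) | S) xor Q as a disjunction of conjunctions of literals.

((S xor R) | S) xor Q
≡ (((S xor R) | S) & ~Q) | (~((S xor R) | S) & Q)   [expand xor]
≡ (((S & ~R) | (~S & R) | S) & ~Q) | (~((S xor R) | S) & Q)   [expand xor]
≡ (((S & ~R) | (~S & R) | S) & ~Q) | (~((S & ~R) | (~S & R) | S) & Q)   [expand xor]
≡ (((S & ~R) | (~S & R) | S) & ~Q) | (~(S & ~R) & ~(~S & R) & ~S & Q)   [De Morgan]
≡ (((S & ~R) | (~S & R) | S) & ~Q) | ((~S | ~~R) & ~(~S & R) & ~S & Q)   [De Morgan]
≡ (((S & ~R) | (~S & R) | S) & ~Q) | ((~S | R) & ~(~S & R) & ~S & Q)   [double negation]
≡ (((S & ~R) | (~S & R) | S) & ~Q) | ((~S | R) & (~~S | ~R) & ~S & Q)   [De Morgan]
≡ (((S & ~R) | (~S & R) | S) & ~Q) | ((~S | R) & (S | ~R) & ~S & Q)   [double negation]
≡ (S & ~R & ~Q) | (~S & R & ~Q) | (S & ~Q) | (~S & S & ~S & Q) | (~S & ~R & ~S & Q) | (R & S & ~S & Q) | (R & ~R & ~S & Q)   [distribute & over |]
≡ (~S & R & ~Q) | (S & ~Q) | (~S & ~R & Q)   [simplify]

(~S & R & ~Q) | (S & ~Q) | (~S & ~R & Q)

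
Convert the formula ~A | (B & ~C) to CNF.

(~A | B) & (~A | ~C)

~A | (B & ~C)
≡ (~A | B) & (~A | ~C)   [distribute | over &]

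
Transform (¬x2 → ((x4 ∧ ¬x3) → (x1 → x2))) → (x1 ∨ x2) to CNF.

x1 ∨ x2

(¬x2 → ((x4 ∧ ¬x3) → (x1 → x2))) → (x1 ∨ x2)
≡ ¬(¬x2 → ((x4 ∧ ¬x3) → (x1 → x2))) ∨ x1 ∨ x2   (eliminate →)
≡ ¬(¬¬x2 ∨ ((x4 ∧ ¬x3) → (x1 → x2))) ∨ x1 ∨ x2   (eliminate →)
≡ ¬(¬¬x2 ∨ ¬(x4 ∧ ¬x3) ∨ (x1 → x2)) ∨ x1 ∨ x2   (eliminate →)
≡ ¬(¬¬x2 ∨ ¬(x4 ∧ ¬x3) ∨ ¬x1 ∨ x2) ∨ x1 ∨ x2   (eliminate →)
≡ (¬¬¬x2 ∧ ¬¬(x4 ∧ ¬x3) ∧ ¬¬x1 ∧ ¬x2) ∨ x1 ∨ x2   (De Morgan)
≡ (¬x2 ∧ ¬¬(x4 ∧ ¬x3) ∧ ¬¬x1 ∧ ¬x2) ∨ x1 ∨ x2   (double negation)
≡ (¬x2 ∧ x4 ∧ ¬x3 ∧ ¬¬x1 ∧ ¬x2) ∨ x1 ∨ x2   (double negation)
≡ (¬x2 ∧ x4 ∧ ¬x3 ∧ x1 ∧ ¬x2) ∨ x1 ∨ x2   (double negation)
≡ (¬x2 ∨ x1 ∨ x2) ∧ (x4 ∨ x1 ∨ x2) ∧ (¬x3 ∨ x1 ∨ x2) ∧ (x1 ∨ x1 ∨ x2) ∧ (¬x2 ∨ x1 ∨ x2)   (distribute ∨ over ∧)
≡ x1 ∨ x2   (simplify)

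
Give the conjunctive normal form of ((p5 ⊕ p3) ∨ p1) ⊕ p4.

((p5 ⊕ p3) ∨ p1) ⊕ p4
= ((p5 ⊕ p3) ∨ p1 ∨ p4) ∧ ¬(((p5 ⊕ p3) ∨ p1) ∧ p4)   (expand ⊕)
= (((p5 ∨ p3) ∧ ¬(p5 ∧ p3)) ∨ p1 ∨ p4) ∧ ¬(((p5 ⊕ p3) ∨ p1) ∧ p4)   (expand ⊕)
= (((p5 ∨ p3) ∧ ¬(p5 ∧ p3)) ∨ p1 ∨ p4) ∧ ¬((((p5 ∨ p3) ∧ ¬(p5 ∧ p3)) ∨ p1) ∧ p4)   (expand ⊕)
= (((p5 ∨ p3) ∧ (¬p5 ∨ ¬p3)) ∨ p1 ∨ p4) ∧ ¬((((p5 ∨ p3) ∧ ¬(p5 ∧ p3)) ∨ p1) ∧ p4)   (De Morgan)
= (((p5 ∨ p3) ∧ (¬p5 ∨ ¬p3)) ∨ p1 ∨ p4) ∧ (¬(((p5 ∨ p3) ∧ ¬(p5 ∧ p3)) ∨ p1) ∨ ¬p4)   (De Morgan)
= (((p5 ∨ p3) ∧ (¬p5 ∨ ¬p3)) ∨ p1 ∨ p4) ∧ ((¬((p5 ∨ p3) ∧ ¬(p5 ∧ p3)) ∧ ¬p1) ∨ ¬p4)   (De Morgan)
= (((p5 ∨ p3) ∧ (¬p5 ∨ ¬p3)) ∨ p1 ∨ p4) ∧ (((¬(p5 ∨ p3) ∨ ¬¬(p5 ∧ p3)) ∧ ¬p1) ∨ ¬p4)   (De Morgan)
= (((p5 ∨ p3) ∧ (¬p5 ∨ ¬p3)) ∨ p1 ∨ p4) ∧ ((((¬p5 ∧ ¬p3) ∨ ¬¬(p5 ∧ p3)) ∧ ¬p1) ∨ ¬p4)   (De Morgan)
= (((p5 ∨ p3) ∧ (¬p5 ∨ ¬p3)) ∨ p1 ∨ p4) ∧ ((((¬p5 ∧ ¬p3) ∨ (p5 ∧ p3)) ∧ ¬p1) ∨ ¬p4)   (double negation)
= (p5 ∨ p3 ∨ p1 ∨ p4) ∧ (¬p5 ∨ ¬p3 ∨ p1 ∨ p4) ∧ (¬p5 ∨ p5 ∨ ¬p4) ∧ (¬p5 ∨ p3 ∨ ¬p4) ∧ (¬p3 ∨ p5 ∨ ¬p4) ∧ (¬p3 ∨ p3 ∨ ¬p4) ∧ (¬p1 ∨ ¬p4)   (distribute ∨ over ∧)
= (p5 ∨ p3 ∨ p1 ∨ p4) ∧ (¬p5 ∨ ¬p3 ∨ p1 ∨ p4) ∧ (¬p5 ∨ p3 ∨ ¬p4) ∧ (¬p3 ∨ p5 ∨ ¬p4) ∧ (¬p1 ∨ ¬p4)   (simplify)

(p5 ∨ p3 ∨ p1 ∨ p4) ∧ (¬p5 ∨ ¬p3 ∨ p1 ∨ p4) ∧ (¬p5 ∨ p3 ∨ ¬p4) ∧ (¬p3 ∨ p5 ∨ ¬p4) ∧ (¬p1 ∨ ¬p4)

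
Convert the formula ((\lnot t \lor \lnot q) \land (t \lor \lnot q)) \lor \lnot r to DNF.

((\lnot t \lor \lnot q) \land (t \lor \lnot q)) \lor \lnot r
⇔ (\lnot t \land t) \lor (\lnot t \land \lnot q) \lor (\lnot q \land t) \lor (\lnot q \land \lnot q) \lor \lnot r   [distribute \land over \lor]
⇔ \lnot q \lor \lnot r   [simplify]

\lnot q \lor \lnot r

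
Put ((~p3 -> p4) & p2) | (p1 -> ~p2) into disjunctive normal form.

((~p3 -> p4) & p2) | (p1 -> ~p2)
⇔ ((~~p3 | p4) & p2) | (p1 -> ~p2)   — eliminate ->
⇔ ((~~p3 | p4) & p2) | ~p1 | ~p2   — eliminate ->
⇔ ((p3 | p4) & p2) | ~p1 | ~p2   — double negation
⇔ (p3 & p2) | (p4 & p2) | ~p1 | ~p2   — distribute & over |

(p3 & p2) | (p4 & p2) | ~p1 | ~p2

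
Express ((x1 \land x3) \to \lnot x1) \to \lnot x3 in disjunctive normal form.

(x1 \land x3) \lor \lnot x3

((x1 \land x3) \to \lnot x1) \to \lnot x3
⇔ \lnot ((x1 \land x3) \to \lnot x1) \lor \lnot x3   (eliminate \to)
⇔ \lnot (\lnot (x1 \land x3) \lor \lnot x1) \lor \lnot x3   (eliminate \to)
⇔ (\lnot \lnot (x1 \land x3) \land \lnot \lnot x1) \lor \lnot x3   (De Morgan)
⇔ (x1 \land x3 \land \lnot \lnot x1) \lor \lnot x3   (double negation)
⇔ (x1 \land x3 \land x1) \lor \lnot x3   (double negation)
⇔ (x1 \land x3) \lor \lnot x3   (simplify)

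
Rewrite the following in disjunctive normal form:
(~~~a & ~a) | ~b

~a | ~b

(~~~a & ~a) | ~b
≡ (~a & ~a) | ~b   (double negation)
≡ ~a | ~b   (simplify)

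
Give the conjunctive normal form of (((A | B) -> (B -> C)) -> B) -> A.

~B | A

(((A | B) -> (B -> C)) -> B) -> A
≡ ~(((A | B) -> (B -> C)) -> B) | A   [eliminate ->]
≡ ~(~((A | B) -> (B -> C)) | B) | A   [eliminate ->]
≡ ~(~(~(A | B) | (B -> C)) | B) | A   [eliminate ->]
≡ ~(~(~(A | B) | ~B | C) | B) | A   [eliminate ->]
≡ (~~(~(A | B) | ~B | C) & ~B) | A   [De Morgan]
≡ ((~(A | B) | ~B | C) & ~B) | A   [double negation]
≡ (((~A & ~B) | ~B | C) & ~B) | A   [De Morgan]
≡ (~A | ~B | C | A) & (~B | ~B | C | A) & (~B | A)   [distribute | over &]
≡ ~B | A   [simplify]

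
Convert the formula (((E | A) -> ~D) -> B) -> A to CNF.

(((E | A) -> ~D) -> B) -> A
≡ ~(((E | A) -> ~D) -> B) | A   [eliminate ->]
≡ ~(~((E | A) -> ~D) | B) | A   [eliminate ->]
≡ ~(~(~(E | A) | ~D) | B) | A   [eliminate ->]
≡ (~~(~(E | A) | ~D) & ~B) | A   [De Morgan]
≡ ((~(E | A) | ~D) & ~B) | A   [double negation]
≡ (((~E & ~A) | ~D) & ~B) | A   [De Morgan]
≡ (~E | ~D | A) & (~A | ~D | A) & (~B | A)   [distribute | over &]
≡ (~E | ~D | A) & (~B | A)   [simplify]

(~E | ~D | A) & (~B | A)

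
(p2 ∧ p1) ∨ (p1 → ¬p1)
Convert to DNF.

(p2 ∧ p1) ∨ ¬p1

(p2 ∧ p1) ∨ (p1 → ¬p1)
⇔ (p2 ∧ p1) ∨ ¬p1 ∨ ¬p1   — eliminate →
⇔ (p2 ∧ p1) ∨ ¬p1   — simplify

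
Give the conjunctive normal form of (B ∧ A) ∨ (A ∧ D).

(B ∨ D) ∧ A

(B ∧ A) ∨ (A ∧ D)
⇔ (B ∨ A) ∧ (B ∨ D) ∧ (A ∨ A) ∧ (A ∨ D)   (distribute ∨ over ∧)
⇔ (B ∨ D) ∧ A   (simplify)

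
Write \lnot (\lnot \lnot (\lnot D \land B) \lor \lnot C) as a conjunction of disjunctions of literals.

\lnot (\lnot \lnot (\lnot D \land B) \lor \lnot C)
≡ \lnot \lnot \lnot (\lnot D \land B) \land \lnot \lnot C   — De Morgan
≡ \lnot (\lnot D \land B) \land \lnot \lnot C   — double negation
≡ (\lnot \lnot D \lor \lnot B) \land \lnot \lnot C   — De Morgan
≡ (D \lor \lnot B) \land \lnot \lnot C   — double negation
≡ (D \lor \lnot B) \land C   — double negation

(D \lor \lnot B) \land C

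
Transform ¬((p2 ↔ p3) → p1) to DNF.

(¬p2 ∧ ¬p3 ∧ ¬p1) ∨ (p3 ∧ p2 ∧ ¬p1)

¬((p2 ↔ p3) → p1)
≡ ¬(¬(p2 ↔ p3) ∨ p1)   [eliminate →]
≡ ¬(¬((p2 → p3) ∧ (p3 → p2)) ∨ p1)   [eliminate ↔]
≡ ¬(¬((¬p2 ∨ p3) ∧ (p3 → p2)) ∨ p1)   [eliminate →]
≡ ¬(¬((¬p2 ∨ p3) ∧ (¬p3 ∨ p2)) ∨ p1)   [eliminate →]
≡ ¬¬((¬p2 ∨ p3) ∧ (¬p3 ∨ p2)) ∧ ¬p1   [De Morgan]
≡ (¬p2 ∨ p3) ∧ (¬p3 ∨ p2) ∧ ¬p1   [double negation]
≡ (¬p2 ∧ ¬p3 ∧ ¬p1) ∨ (¬p2 ∧ p2 ∧ ¬p1) ∨ (p3 ∧ ¬p3 ∧ ¬p1) ∨ (p3 ∧ p2 ∧ ¬p1)   [distribute ∧ over ∨]
≡ (¬p2 ∧ ¬p3 ∧ ¬p1) ∨ (p3 ∧ p2 ∧ ¬p1)   [simplify]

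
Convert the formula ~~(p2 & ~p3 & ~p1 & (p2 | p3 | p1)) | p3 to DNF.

~~(p2 & ~p3 & ~p1 & (p2 | p3 | p1)) | p3
= (p2 & ~p3 & ~p1 & (p2 | p3 | p1)) | p3   — double negation
= (p2 & ~p3 & ~p1 & p2) | (p2 & ~p3 & ~p1 & p3) | (p2 & ~p3 & ~p1 & p1) | p3   — distribute & over |
= (p2 & ~p3 & ~p1) | p3   — simplify

(p2 & ~p3 & ~p1) | p3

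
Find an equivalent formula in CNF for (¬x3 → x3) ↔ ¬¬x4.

(¬x3 ∨ x4) ∧ (¬x4 ∨ x3)

(¬x3 → x3) ↔ ¬¬x4
= ((¬x3 → x3) → ¬¬x4) ∧ (¬¬x4 → (¬x3 → x3))   (eliminate ↔)
= (¬(¬x3 → x3) ∨ ¬¬x4) ∧ (¬¬x4 → (¬x3 → x3))   (eliminate →)
= (¬(¬¬x3 ∨ x3) ∨ ¬¬x4) ∧ (¬¬x4 → (¬x3 → x3))   (eliminate →)
= (¬(¬¬x3 ∨ x3) ∨ ¬¬x4) ∧ (¬¬¬x4 ∨ (¬x3 → x3))   (eliminate →)
= (¬(¬¬x3 ∨ x3) ∨ ¬¬x4) ∧ (¬¬¬x4 ∨ ¬¬x3 ∨ x3)   (eliminate →)
= ((¬¬¬x3 ∧ ¬x3) ∨ ¬¬x4) ∧ (¬¬¬x4 ∨ ¬¬x3 ∨ x3)   (De Morgan)
= ((¬x3 ∧ ¬x3) ∨ ¬¬x4) ∧ (¬¬¬x4 ∨ ¬¬x3 ∨ x3)   (double negation)
= ((¬x3 ∧ ¬x3) ∨ x4) ∧ (¬¬¬x4 ∨ ¬¬x3 ∨ x3)   (double negation)
= ((¬x3 ∧ ¬x3) ∨ x4) ∧ (¬x4 ∨ ¬¬x3 ∨ x3)   (double negation)
= ((¬x3 ∧ ¬x3) ∨ x4) ∧ (¬x4 ∨ x3 ∨ x3)   (double negation)
= (¬x3 ∨ x4) ∧ (¬x3 ∨ x4) ∧ (¬x4 ∨ x3 ∨ x3)   (distribute ∨ over ∧)
= (¬x3 ∨ x4) ∧ (¬x4 ∨ x3)   (simplify)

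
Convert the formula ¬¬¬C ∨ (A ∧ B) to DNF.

¬C ∨ (A ∧ B)

¬¬¬C ∨ (A ∧ B)
= ¬C ∨ (A ∧ B)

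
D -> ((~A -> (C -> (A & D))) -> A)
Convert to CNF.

~D | C | A

D -> ((~A -> (C -> (A & D))) -> A)
⇔ ~D | ((~A -> (C -> (A & D))) -> A)   — eliminate ->
⇔ ~D | ~(~A -> (C -> (A & D))) | A   — eliminate ->
⇔ ~D | ~(~~A | (C -> (A & D))) | A   — eliminate ->
⇔ ~D | ~(~~A | ~C | (A & D)) | A   — eliminate ->
⇔ ~D | (~~~A & ~~C & ~(A & D)) | A   — De Morgan
⇔ ~D | (~A & ~~C & ~(A & D)) | A   — double negation
⇔ ~D | (~A & C & ~(A & D)) | A   — double negation
⇔ ~D | (~A & C & (~A | ~D)) | A   — De Morgan
⇔ (~D | ~A | A) & (~D | C | A) & (~D | ~A | ~D | A)   — distribute | over &
⇔ ~D | C | A   — simplify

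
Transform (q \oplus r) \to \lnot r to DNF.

(r \land q) \lor \lnot r

(q \oplus r) \to \lnot r
⇔ \lnot (q \oplus r) \lor \lnot r   [eliminate \to]
⇔ \lnot ((q \land \lnot r) \lor (\lnot q \land r)) \lor \lnot r   [expand \oplus]
⇔ (\lnot (q \land \lnot r) \land \lnot (\lnot q \land r)) \lor \lnot r   [De Morgan]
⇔ ((\lnot q \lor \lnot \lnot r) \land \lnot (\lnot q \land r)) \lor \lnot r   [De Morgan]
⇔ ((\lnot q \lor r) \land \lnot (\lnot q \land r)) \lor \lnot r   [double negation]
⇔ ((\lnot q \lor r) \land (\lnot \lnot q \lor \lnot r)) \lor \lnot r   [De Morgan]
⇔ ((\lnot q \lor r) \land (q \lor \lnot r)) \lor \lnot r   [double negation]
⇔ (\lnot q \land q) \lor (\lnot q \land \lnot r) \lor (r \land q) \lor (r \land \lnot r) \lor \lnot r   [distribute \land over \lor]
⇔ (r \land q) \lor \lnot r   [simplify]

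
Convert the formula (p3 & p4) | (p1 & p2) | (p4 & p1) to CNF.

(p3 & p4) | (p1 & p2) | (p4 & p1)
≡ (p3 | p1 | p4) & (p3 | p1 | p1) & (p3 | p2 | p4) & (p3 | p2 | p1) & (p4 | p1 | p4) & (p4 | p1 | p1) & (p4 | p2 | p4) & (p4 | p2 | p1)   [distribute | over &]
≡ (p3 | p1) & (p4 | p1) & (p4 | p2)   [simplify]

(p3 | p1) & (p4 | p1) & (p4 | p2)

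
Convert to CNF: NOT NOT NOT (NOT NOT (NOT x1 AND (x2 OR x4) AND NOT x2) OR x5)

(x1 OR NOT x4 OR x2) AND NOT x5

NOT NOT NOT (NOT NOT (NOT x1 AND (x2 OR x4) AND NOT x2) OR x5)
≡ NOT (NOT NOT (NOT x1 AND (x2 OR x4) AND NOT x2) OR x5)   — double negation
≡ NOT NOT NOT (NOT x1 AND (x2 OR x4) AND NOT x2) AND NOT x5   — De Morgan
≡ NOT (NOT x1 AND (x2 OR x4) AND NOT x2) AND NOT x5   — double negation
≡ (NOT NOT x1 OR NOT (x2 OR x4) OR NOT NOT x2) AND NOT x5   — De Morgan
≡ (x1 OR NOT (x2 OR x4) OR NOT NOT x2) AND NOT x5   — double negation
≡ (x1 OR (NOT x2 AND NOT x4) OR NOT NOT x2) AND NOT x5   — De Morgan
≡ (x1 OR (NOT x2 AND NOT x4) OR x2) AND NOT x5   — double negation
≡ (x1 OR NOT x2 OR x2) AND (x1 OR NOT x4 OR x2) AND NOT x5   — distribute OR over AND
≡ (x1 OR NOT x4 OR x2) AND NOT x5   — simplify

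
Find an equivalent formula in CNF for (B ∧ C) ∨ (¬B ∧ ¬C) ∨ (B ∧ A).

(B ∨ ¬C) ∧ (C ∨ ¬B ∨ A)

(B ∧ C) ∨ (¬B ∧ ¬C) ∨ (B ∧ A)
≡ (B ∨ ¬B ∨ B) ∧ (B ∨ ¬B ∨ A) ∧ (B ∨ ¬C ∨ B) ∧ (B ∨ ¬C ∨ A) ∧ (C ∨ ¬B ∨ B) ∧ (C ∨ ¬B ∨ A) ∧ (C ∨ ¬C ∨ B) ∧ (C ∨ ¬C ∨ A)   [distribute ∨ over ∧]
≡ (B ∨ ¬C) ∧ (C ∨ ¬B ∨ A)   [simplify]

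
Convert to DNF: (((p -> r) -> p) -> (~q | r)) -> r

(((p -> r) -> p) -> (~q | r)) -> r
≡ ~(((p -> r) -> p) -> (~q | r)) | r   — eliminate ->
≡ ~(~((p -> r) -> p) | ~q | r) | r   — eliminate ->
≡ ~(~(~(p -> r) | p) | ~q | r) | r   — eliminate ->
≡ ~(~(~(~p | r) | p) | ~q | r) | r   — eliminate ->
≡ (~~(~(~p | r) | p) & ~~q & ~r) | r   — De Morgan
≡ ((~(~p | r) | p) & ~~q & ~r) | r   — double negation
≡ (((~~p & ~r) | p) & ~~q & ~r) | r   — De Morgan
≡ (((p & ~r) | p) & ~~q & ~r) | r   — double negation
≡ (((p & ~r) | p) & q & ~r) | r   — double negation
≡ (p & ~r & q & ~r) | (p & q & ~r) | r   — distribute & over |
≡ (p & ~r & q) | r   — simplify

(p & ~r & q) | r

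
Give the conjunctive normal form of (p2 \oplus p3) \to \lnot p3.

(p2 \oplus p3) \to \lnot p3
⇔ \lnot (p2 \oplus p3) \lor \lnot p3   — eliminate \to
⇔ \lnot ((p2 \lor p3) \land \lnot (p2 \land p3)) \lor \lnot p3   — expand \oplus
⇔ \lnot (p2 \lor p3) \lor \lnot \lnot (p2 \land p3) \lor \lnot p3   — De Morgan
⇔ (\lnot p2 \land \lnot p3) \lor \lnot \lnot (p2 \land p3) \lor \lnot p3   — De Morgan
⇔ (\lnot p2 \land \lnot p3) \lor (p2 \land p3) \lor \lnot p3   — double negation
⇔ (\lnot p2 \lor p2 \lor \lnot p3) \land (\lnot p2 \lor p3 \lor \lnot p3) \land (\lnot p3 \lor p2 \lor \lnot p3) \land (\lnot p3 \lor p3 \lor \lnot p3)   — distribute \lor over \land
⇔ \lnot p3 \lor p2   — simplify

\lnot p3 \lor p2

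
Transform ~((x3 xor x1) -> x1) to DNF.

x3 & ~x1

~((x3 xor x1) -> x1)
= ~(~(x3 xor x1) | x1)   [eliminate ->]
= ~(~((x3 & ~x1) | (~x3 & x1)) | x1)   [expand xor]
= ~~((x3 & ~x1) | (~x3 & x1)) & ~x1   [De Morgan]
= ((x3 & ~x1) | (~x3 & x1)) & ~x1   [double negation]
= (x3 & ~x1 & ~x1) | (~x3 & x1 & ~x1)   [distribute & over |]
= x3 & ~x1   [simplify]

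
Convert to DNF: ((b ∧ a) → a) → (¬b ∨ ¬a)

((b ∧ a) → a) → (¬b ∨ ¬a)
≡ ¬((b ∧ a) → a) ∨ ¬b ∨ ¬a   (eliminate →)
≡ ¬(¬(b ∧ a) ∨ a) ∨ ¬b ∨ ¬a   (eliminate →)
≡ (¬¬(b ∧ a) ∧ ¬a) ∨ ¬b ∨ ¬a   (De Morgan)
≡ (b ∧ a ∧ ¬a) ∨ ¬b ∨ ¬a   (double negation)
≡ ¬b ∨ ¬a   (simplify)

¬b ∨ ¬a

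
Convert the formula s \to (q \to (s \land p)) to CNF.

\lnot s \lor \lnot q \lor p

s \to (q \to (s \land p))
⇔ \lnot s \lor (q \to (s \land p))   [eliminate \to]
⇔ \lnot s \lor \lnot q \lor (s \land p)   [eliminate \to]
⇔ (\lnot s \lor \lnot q \lor s) \land (\lnot s \lor \lnot q \lor p)   [distribute \lor over \land]
⇔ \lnot s \lor \lnot q \lor p   [simplify]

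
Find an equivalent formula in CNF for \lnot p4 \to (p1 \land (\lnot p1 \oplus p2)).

\lnot p4 \to (p1 \land (\lnot p1 \oplus p2))
⇔ \lnot \lnot p4 \lor (p1 \land (\lnot p1 \oplus p2))   [eliminate \to]
⇔ \lnot \lnot p4 \lor (p1 \land (\lnot p1 \lor p2) \land \lnot (\lnot p1 \land p2))   [expand \oplus]
⇔ p4 \lor (p1 \land (\lnot p1 \lor p2) \land \lnot (\lnot p1 \land p2))   [double negation]
⇔ p4 \lor (p1 \land (\lnot p1 \lor p2) \land (\lnot \lnot p1 \lor \lnot p2))   [De Morgan]
⇔ p4 \lor (p1 \land (\lnot p1 \lor p2) \land (p1 \lor \lnot p2))   [double negation]
⇔ (p4 \lor p1) \land (p4 \lor \lnot p1 \lor p2) \land (p4 \lor p1 \lor \lnot p2)   [distribute \lor over \land]
⇔ (p4 \lor p1) \land (p4 \lor \lnot p1 \lor p2)   [simplify]

(p4 \lor p1) \land (p4 \lor \lnot p1 \lor p2)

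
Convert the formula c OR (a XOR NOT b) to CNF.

c OR (a XOR NOT b)
= c OR ((a OR NOT b) AND NOT (a AND NOT b))   — expand XOR
= c OR ((a OR NOT b) AND (NOT a OR NOT NOT b))   — De Morgan
= c OR ((a OR NOT b) AND (NOT a OR b))   — double negation
= (c OR a OR NOT b) AND (c OR NOT a OR b)   — distribute OR over AND

(c OR a OR NOT b) AND (c OR NOT a OR b)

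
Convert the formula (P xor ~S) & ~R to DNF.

(P xor ~S) & ~R
≡ ((P & ~~S) | (~P & ~S)) & ~R   [expand xor]
≡ ((P & S) | (~P & ~S)) & ~R   [double negation]
≡ (P & S & ~R) | (~P & ~S & ~R)   [distribute & over |]

(P & S & ~R) | (~P & ~S & ~R)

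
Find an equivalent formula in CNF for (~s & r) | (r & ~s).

~s & r

(~s & r) | (r & ~s)
⇔ (~s | r) & (~s | ~s) & (r | r) & (r | ~s)
⇔ ~s & r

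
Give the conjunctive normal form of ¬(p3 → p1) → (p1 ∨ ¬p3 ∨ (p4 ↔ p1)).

¬(p3 → p1) → (p1 ∨ ¬p3 ∨ (p4 ↔ p1))
= ¬¬(p3 → p1) ∨ p1 ∨ ¬p3 ∨ (p4 ↔ p1)   [eliminate →]
= ¬¬(¬p3 ∨ p1) ∨ p1 ∨ ¬p3 ∨ (p4 ↔ p1)   [eliminate →]
= ¬¬(¬p3 ∨ p1) ∨ p1 ∨ ¬p3 ∨ ((p4 → p1) ∧ (p1 → p4))   [eliminate ↔]
= ¬¬(¬p3 ∨ p1) ∨ p1 ∨ ¬p3 ∨ ((¬p4 ∨ p1) ∧ (p1 → p4))   [eliminate →]
= ¬¬(¬p3 ∨ p1) ∨ p1 ∨ ¬p3 ∨ ((¬p4 ∨ p1) ∧ (¬p1 ∨ p4))   [eliminate →]
= ¬p3 ∨ p1 ∨ p1 ∨ ¬p3 ∨ ((¬p4 ∨ p1) ∧ (¬p1 ∨ p4))   [double negation]
= (¬p3 ∨ p1 ∨ p1 ∨ ¬p3 ∨ ¬p4 ∨ p1) ∧ (¬p3 ∨ p1 ∨ p1 ∨ ¬p3 ∨ ¬p1 ∨ p4)   [distribute ∨ over ∧]
= ¬p3 ∨ p1 ∨ ¬p4   [simplify]

¬p3 ∨ p1 ∨ ¬p4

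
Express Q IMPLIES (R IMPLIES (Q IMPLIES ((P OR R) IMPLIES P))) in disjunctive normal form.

NOT Q OR NOT R OR P

Q IMPLIES (R IMPLIES (Q IMPLIES ((P OR R) IMPLIES P)))
≡ NOT Q OR (R IMPLIES (Q IMPLIES ((P OR R) IMPLIES P)))
≡ NOT Q OR NOT R OR (Q IMPLIES ((P OR R) IMPLIES P))
≡ NOT Q OR NOT R OR NOT Q OR ((P OR R) IMPLIES P)
≡ NOT Q OR NOT R OR NOT Q OR NOT (P OR R) OR P
≡ NOT Q OR NOT R OR NOT Q OR (NOT P AND NOT R) OR P
≡ NOT Q OR NOT R OR P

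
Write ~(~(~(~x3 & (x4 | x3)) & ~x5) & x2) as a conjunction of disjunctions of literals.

(x3 | ~x4 | ~x2) & (~x5 | ~x2)

~(~(~(~x3 & (x4 | x3)) & ~x5) & x2)
≡ ~~(~(~x3 & (x4 | x3)) & ~x5) | ~x2   [De Morgan]
≡ (~(~x3 & (x4 | x3)) & ~x5) | ~x2   [double negation]
≡ ((~~x3 | ~(x4 | x3)) & ~x5) | ~x2   [De Morgan]
≡ ((x3 | ~(x4 | x3)) & ~x5) | ~x2   [double negation]
≡ ((x3 | (~x4 & ~x3)) & ~x5) | ~x2   [De Morgan]
≡ (x3 | ~x4 | ~x2) & (x3 | ~x3 | ~x2) & (~x5 | ~x2)   [distribute | over &]
≡ (x3 | ~x4 | ~x2) & (~x5 | ~x2)   [simplify]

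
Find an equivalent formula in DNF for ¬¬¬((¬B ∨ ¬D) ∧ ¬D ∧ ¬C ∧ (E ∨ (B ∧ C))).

D ∨ C ∨ (¬E ∧ ¬B) ∨ (¬E ∧ ¬C)

¬¬¬((¬B ∨ ¬D) ∧ ¬D ∧ ¬C ∧ (E ∨ (B ∧ C)))
≡ ¬((¬B ∨ ¬D) ∧ ¬D ∧ ¬C ∧ (E ∨ (B ∧ C)))   — double negation
≡ ¬(¬B ∨ ¬D) ∨ ¬¬D ∨ ¬¬C ∨ ¬(E ∨ (B ∧ C))   — De Morgan
≡ (¬¬B ∧ ¬¬D) ∨ ¬¬D ∨ ¬¬C ∨ ¬(E ∨ (B ∧ C))   — De Morgan
≡ (B ∧ ¬¬D) ∨ ¬¬D ∨ ¬¬C ∨ ¬(E ∨ (B ∧ C))   — double negation
≡ (B ∧ D) ∨ ¬¬D ∨ ¬¬C ∨ ¬(E ∨ (B ∧ C))   — double negation
≡ (B ∧ D) ∨ D ∨ ¬¬C ∨ ¬(E ∨ (B ∧ C))   — double negation
≡ (B ∧ D) ∨ D ∨ C ∨ ¬(E ∨ (B ∧ C))   — double negation
≡ (B ∧ D) ∨ D ∨ C ∨ (¬E ∧ ¬(B ∧ C))   — De Morgan
≡ (B ∧ D) ∨ D ∨ C ∨ (¬E ∧ (¬B ∨ ¬C))   — De Morgan
≡ (B ∧ D) ∨ D ∨ C ∨ (¬E ∧ ¬B) ∨ (¬E ∧ ¬C)   — distribute ∧ over ∨
≡ D ∨ C ∨ (¬E ∧ ¬B) ∨ (¬E ∧ ¬C)   — simplify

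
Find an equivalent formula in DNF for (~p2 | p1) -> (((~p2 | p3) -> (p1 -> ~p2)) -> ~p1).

(~p2 | p1) -> (((~p2 | p3) -> (p1 -> ~p2)) -> ~p1)
= ~(~p2 | p1) | (((~p2 | p3) -> (p1 -> ~p2)) -> ~p1)   (eliminate ->)
= ~(~p2 | p1) | ~((~p2 | p3) -> (p1 -> ~p2)) | ~p1   (eliminate ->)
= ~(~p2 | p1) | ~(~(~p2 | p3) | (p1 -> ~p2)) | ~p1   (eliminate ->)
= ~(~p2 | p1) | ~(~(~p2 | p3) | ~p1 | ~p2) | ~p1   (eliminate ->)
= (~~p2 & ~p1) | ~(~(~p2 | p3) | ~p1 | ~p2) | ~p1   (De Morgan)
= (p2 & ~p1) | ~(~(~p2 | p3) | ~p1 | ~p2) | ~p1   (double negation)
= (p2 & ~p1) | (~~(~p2 | p3) & ~~p1 & ~~p2) | ~p1   (De Morgan)
= (p2 & ~p1) | ((~p2 | p3) & ~~p1 & ~~p2) | ~p1   (double negation)
= (p2 & ~p1) | ((~p2 | p3) & p1 & ~~p2) | ~p1   (double negation)
= (p2 & ~p1) | ((~p2 | p3) & p1 & p2) | ~p1   (double negation)
= (p2 & ~p1) | (~p2 & p1 & p2) | (p3 & p1 & p2) | ~p1   (distribute & over |)
= (p3 & p1 & p2) | ~p1   (simplify)

(p3 & p1 & p2) | ~p1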